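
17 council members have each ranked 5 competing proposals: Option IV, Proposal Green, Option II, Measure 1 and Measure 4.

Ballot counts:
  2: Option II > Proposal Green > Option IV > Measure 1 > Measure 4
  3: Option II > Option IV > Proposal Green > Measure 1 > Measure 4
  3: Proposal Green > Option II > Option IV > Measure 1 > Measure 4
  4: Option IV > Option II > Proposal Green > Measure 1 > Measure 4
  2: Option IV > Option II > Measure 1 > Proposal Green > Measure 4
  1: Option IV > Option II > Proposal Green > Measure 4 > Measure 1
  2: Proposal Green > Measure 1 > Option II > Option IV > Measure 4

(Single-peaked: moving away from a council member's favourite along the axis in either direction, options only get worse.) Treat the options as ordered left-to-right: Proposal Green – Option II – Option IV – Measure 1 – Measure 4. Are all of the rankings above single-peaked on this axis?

no

Axis positions: Proposal Green=1, Option II=2, Option IV=3, Measure 1=4, Measure 4=5.
Group 1 (peak Option II at position 2): ranking walks positions 2-1-3-4-5, expanding outward from the peak — single-peaked.
Group 2 (peak Option II at position 2): ranking walks positions 2-3-1-4-5, expanding outward from the peak — single-peaked.
Group 3 (peak Proposal Green at position 1): ranking walks positions 1-2-3-4-5, expanding outward from the peak — single-peaked.
Group 4 (peak Option IV at position 3): ranking walks positions 3-2-1-4-5, expanding outward from the peak — single-peaked.
Group 5 (peak Option IV at position 3): ranking walks positions 3-2-4-1-5, expanding outward from the peak — single-peaked.
Group 6: ranking walks positions 3-2-1-5-4; Measure 4 is ranked above Measure 1 even though Measure 1 lies between Measure 4 and the peak Option IV on the axis — preferences dip and rise again. Not single-peaked.
Group 7: ranking walks positions 1-4-2-3-5; Measure 1 is ranked above Option II even though Option II lies between Measure 1 and the peak Proposal Green on the axis — preferences dip and rise again. Not single-peaked.
Group 6 violates single-peakedness, so the profile is not single-peaked on this axis.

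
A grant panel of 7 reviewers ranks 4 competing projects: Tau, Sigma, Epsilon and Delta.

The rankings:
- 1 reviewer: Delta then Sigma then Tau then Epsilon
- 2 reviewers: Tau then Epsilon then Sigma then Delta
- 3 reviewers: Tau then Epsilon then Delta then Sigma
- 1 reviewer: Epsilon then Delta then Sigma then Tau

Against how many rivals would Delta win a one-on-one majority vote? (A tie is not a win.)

Delta against each rival (7 reviewers):
Delta vs Tau: Tau wins 5–2.
Delta vs Sigma: 1+3+1 = 5 for Delta, 2 for Sigma — Delta by 5–2.
Delta vs Epsilon: Epsilon wins 6–1.
Delta beats Sigma; loses to Tau, Epsilon — 1 pairwise win.

1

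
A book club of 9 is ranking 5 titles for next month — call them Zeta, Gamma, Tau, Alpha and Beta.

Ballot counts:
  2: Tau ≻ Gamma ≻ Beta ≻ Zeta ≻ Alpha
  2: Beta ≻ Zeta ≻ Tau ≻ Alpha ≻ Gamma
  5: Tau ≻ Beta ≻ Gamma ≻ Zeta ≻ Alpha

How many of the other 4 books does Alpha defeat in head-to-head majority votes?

0

Alpha against each rival (9 members):
Alpha–Zeta: Zeta 9–0.
Alpha vs Gamma: 2 to 7, Gamma.
Alpha vs Tau: 0 to 9, Tau.
Alpha vs Beta: Beta wins 9–0.
Alpha beats no one; loses to Zeta, Gamma, Tau, Beta — 0 pairwise wins.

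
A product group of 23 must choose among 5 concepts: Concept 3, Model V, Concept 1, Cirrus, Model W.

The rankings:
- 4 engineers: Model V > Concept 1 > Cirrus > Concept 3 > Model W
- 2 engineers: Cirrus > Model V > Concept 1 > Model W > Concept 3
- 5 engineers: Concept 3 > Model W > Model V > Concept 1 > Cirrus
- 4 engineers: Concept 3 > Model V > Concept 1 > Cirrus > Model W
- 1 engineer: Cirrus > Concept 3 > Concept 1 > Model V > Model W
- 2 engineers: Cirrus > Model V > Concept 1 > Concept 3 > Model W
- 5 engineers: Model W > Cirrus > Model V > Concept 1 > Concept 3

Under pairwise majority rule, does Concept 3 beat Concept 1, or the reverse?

Concept 1

Ballots ranking Concept 3 above Concept 1: 5 + 4 + 1 = 10.
Ballots ranking Concept 1 above Concept 3: 23 − 10 = 13.
Concept 1 wins the head-to-head 13–10.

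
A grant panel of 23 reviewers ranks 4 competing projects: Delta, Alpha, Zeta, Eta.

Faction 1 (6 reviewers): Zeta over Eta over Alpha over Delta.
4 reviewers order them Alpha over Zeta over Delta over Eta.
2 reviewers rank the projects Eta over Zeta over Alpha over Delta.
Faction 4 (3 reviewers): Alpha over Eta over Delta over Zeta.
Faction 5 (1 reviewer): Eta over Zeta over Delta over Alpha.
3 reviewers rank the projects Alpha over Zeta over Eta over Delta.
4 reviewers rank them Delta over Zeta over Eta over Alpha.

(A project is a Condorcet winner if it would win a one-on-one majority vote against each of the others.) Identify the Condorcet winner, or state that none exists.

Check each pair by majority over 23 ballots:
Delta–Alpha: Alpha 18–5.
Delta–Zeta: Zeta 16–7.
Delta vs Eta: Eta, 15–8.
Alpha vs Zeta: Zeta, 13–10.
Alpha–Eta: Eta 13–10.
Zeta vs Eta: Zeta, 17–6.
Zeta beats each of Delta, Alpha, Eta — Zeta is the Condorcet winner.

Zeta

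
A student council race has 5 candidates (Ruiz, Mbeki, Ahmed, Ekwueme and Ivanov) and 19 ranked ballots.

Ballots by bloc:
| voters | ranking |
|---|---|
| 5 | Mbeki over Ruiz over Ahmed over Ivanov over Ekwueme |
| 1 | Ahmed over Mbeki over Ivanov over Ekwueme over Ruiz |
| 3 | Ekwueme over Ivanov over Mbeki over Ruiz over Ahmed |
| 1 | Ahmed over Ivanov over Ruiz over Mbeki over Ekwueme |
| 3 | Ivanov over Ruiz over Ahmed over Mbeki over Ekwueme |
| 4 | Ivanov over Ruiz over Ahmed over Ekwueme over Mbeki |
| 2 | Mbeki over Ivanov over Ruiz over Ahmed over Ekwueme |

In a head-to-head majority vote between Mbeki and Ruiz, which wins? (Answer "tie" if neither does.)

Mbeki

Ballots ranking Mbeki above Ruiz: 5 + 1 + 3 + 2 = 11.
Ballots ranking Ruiz above Mbeki: 19 − 11 = 8.
Mbeki wins the head-to-head 11–8.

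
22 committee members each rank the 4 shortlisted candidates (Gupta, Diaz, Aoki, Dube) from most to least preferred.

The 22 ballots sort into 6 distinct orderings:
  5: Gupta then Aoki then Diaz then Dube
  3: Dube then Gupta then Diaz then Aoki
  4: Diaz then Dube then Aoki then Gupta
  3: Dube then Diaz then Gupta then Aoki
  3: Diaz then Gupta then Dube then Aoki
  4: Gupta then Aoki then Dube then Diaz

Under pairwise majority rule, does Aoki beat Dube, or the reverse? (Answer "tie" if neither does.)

Ballots ranking Aoki above Dube: 5 + 4 = 9.
Ballots ranking Dube above Aoki: 22 − 9 = 13.
Dube wins the head-to-head 13–9.

Dube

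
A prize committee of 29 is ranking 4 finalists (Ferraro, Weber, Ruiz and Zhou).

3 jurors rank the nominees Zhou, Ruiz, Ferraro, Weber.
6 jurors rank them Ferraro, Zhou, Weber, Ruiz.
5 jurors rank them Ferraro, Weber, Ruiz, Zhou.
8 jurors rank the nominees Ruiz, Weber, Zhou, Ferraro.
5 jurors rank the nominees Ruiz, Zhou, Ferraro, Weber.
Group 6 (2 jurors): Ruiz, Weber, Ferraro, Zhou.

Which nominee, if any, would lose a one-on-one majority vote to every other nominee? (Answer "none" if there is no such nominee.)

none

Head-to-head results (29 jurors):
Ferraro–Weber: Ferraro 19–10.
Ferraro vs Ruiz: Ruiz, 18–11.
Ferraro vs Zhou: Zhou wins 16–13.
Weber vs Ruiz: Ruiz, 18–11.
Weber vs Zhou: Weber wins 15–14.
Ruiz vs Zhou: Ruiz is ranked higher on 5+8+5+2 = 20 ballots, Zhou on 9. Ruiz wins 20–9.
Every nominee wins at least one matchup (Ferraro beats Weber; Weber beats Zhou; Ruiz beats Ferraro; Zhou beats Ferraro), so there is no Condorcet loser.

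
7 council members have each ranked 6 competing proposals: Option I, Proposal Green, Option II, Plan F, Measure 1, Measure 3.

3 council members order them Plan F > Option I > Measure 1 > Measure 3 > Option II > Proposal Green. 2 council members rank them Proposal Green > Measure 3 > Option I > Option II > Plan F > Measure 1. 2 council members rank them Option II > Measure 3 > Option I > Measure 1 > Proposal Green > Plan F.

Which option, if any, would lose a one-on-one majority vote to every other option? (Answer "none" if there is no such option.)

Head-to-head results (7 council members):
Option I vs Proposal Green: Option I wins 5–2.
Option I vs Option II: Option I wins 5–2.
Option I vs Plan F: 4 to 3, Option I.
Option I vs Measure 1: Option I wins 7–0.
Option I vs Measure 3: Measure 3 wins 4–3.
Proposal Green–Option II: Option II 5–2.
Proposal Green vs Plan F: Proposal Green wins 4–3.
Proposal Green vs Measure 1: Proposal Green is ranked higher on 2 ballots, Measure 1 on 5. Measure 1 wins 5–2.
Proposal Green–Measure 3: Measure 3 5–2.
Option II vs Plan F: Option II wins 4–3.
Option II vs Measure 1: Option II is ranked higher on 2+2 = 4 ballots, Measure 1 on 3. Option II wins 4–3.
Option II vs Measure 3: Measure 3 wins 5–2.
Plan F vs Measure 1: Plan F, 5–2.
Plan F vs Measure 3: 3 for Plan F, 4 for Measure 3 — Measure 3 by 4–3.
Measure 1 vs Measure 3: 3 for Measure 1, 4 for Measure 3 — Measure 3 by 4–3.
No option is winless: Option I beats Proposal Green; Proposal Green beats Plan F; Option II beats Proposal Green; Plan F beats Measure 1; Measure 1 beats Proposal Green; Measure 3 beats Option I. There is no Condorcet loser.

none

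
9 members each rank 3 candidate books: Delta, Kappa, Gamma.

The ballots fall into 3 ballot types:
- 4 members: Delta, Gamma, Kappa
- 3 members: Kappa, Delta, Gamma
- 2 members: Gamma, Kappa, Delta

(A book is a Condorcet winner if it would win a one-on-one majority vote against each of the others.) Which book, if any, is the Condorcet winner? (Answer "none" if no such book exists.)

none

Check each pair by majority over 9 ballots:
Delta vs Kappa: Kappa wins 5–4.
Delta vs Gamma: Delta, 7–2.
Kappa vs Gamma: Gamma wins 6–3.
Each book drops at least one matchup (Delta loses to Kappa; Kappa loses to Gamma; Gamma loses to Delta); the cycle Delta beats Gamma beats Kappa beats Delta rules out a Condorcet winner.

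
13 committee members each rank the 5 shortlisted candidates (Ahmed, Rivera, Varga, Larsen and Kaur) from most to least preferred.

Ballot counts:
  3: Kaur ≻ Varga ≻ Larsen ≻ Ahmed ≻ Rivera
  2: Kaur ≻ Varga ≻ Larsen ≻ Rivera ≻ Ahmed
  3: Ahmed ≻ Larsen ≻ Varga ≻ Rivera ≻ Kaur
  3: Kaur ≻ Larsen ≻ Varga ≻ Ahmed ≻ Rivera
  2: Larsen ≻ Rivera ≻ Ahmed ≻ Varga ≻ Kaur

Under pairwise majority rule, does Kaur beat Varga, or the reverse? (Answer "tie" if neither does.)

Kaur

Ballots ranking Kaur above Varga: 3 + 2 + 3 = 8.
Ballots ranking Varga above Kaur: 13 − 8 = 5.
Kaur wins the head-to-head 8–5.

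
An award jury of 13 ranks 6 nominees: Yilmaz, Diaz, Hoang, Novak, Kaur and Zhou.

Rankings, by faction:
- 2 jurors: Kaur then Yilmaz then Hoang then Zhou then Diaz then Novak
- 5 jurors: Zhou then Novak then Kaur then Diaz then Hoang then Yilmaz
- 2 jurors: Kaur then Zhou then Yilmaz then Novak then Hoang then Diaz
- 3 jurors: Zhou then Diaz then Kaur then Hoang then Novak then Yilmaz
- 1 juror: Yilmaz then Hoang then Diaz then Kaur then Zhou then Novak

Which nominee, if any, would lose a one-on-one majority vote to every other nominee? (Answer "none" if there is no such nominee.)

Head-to-head results (13 jurors):
Yilmaz vs Diaz: Diaz wins 8–5.
Yilmaz vs Hoang: 2+2+1 = 5 for Yilmaz, 8 for Hoang — Hoang by 8–5.
Yilmaz vs Novak: Novak, 8–5.
Yilmaz–Kaur: Kaur 12–1.
Yilmaz–Zhou: Zhou 10–3.
Diaz vs Hoang: Diaz, 8–5.
Diaz vs Novak: Novak, 7–6.
Diaz vs Kaur: Kaur, 9–4.
Diaz vs Zhou: Diaz is ranked higher on 1 ballot, Zhou on 12. Zhou wins 12–1.
Hoang–Novak: Novak 7–6.
Hoang vs Kaur: 1 for Hoang, 12 for Kaur — Kaur by 12–1.
Hoang vs Zhou: 3 to 10, Zhou.
Novak vs Kaur: Novak preferred on 5 ballots; Kaur wins 8–5.
Novak vs Zhou: Novak preferred on 0 ballots; Zhou wins 13–0.
Kaur vs Zhou: Zhou, 8–5.
Yilmaz loses to every other nominee — it is the Condorcet loser.

Yilmaz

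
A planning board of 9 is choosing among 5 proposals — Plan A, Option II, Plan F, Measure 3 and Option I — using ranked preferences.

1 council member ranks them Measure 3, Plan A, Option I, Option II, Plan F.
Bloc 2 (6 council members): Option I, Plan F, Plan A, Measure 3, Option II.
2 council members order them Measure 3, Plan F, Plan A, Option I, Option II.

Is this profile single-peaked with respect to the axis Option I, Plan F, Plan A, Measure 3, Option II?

no

Axis positions: Option I=1, Plan F=2, Plan A=3, Measure 3=4, Option II=5.
Bloc 1: ranking walks positions 4-3-1-5-2; Option I is ranked above Plan F even though Plan F lies between Option I and the peak Measure 3 on the axis — preferences dip and rise again. Not single-peaked.
Bloc 2 (peak Option I at position 1): ranking walks positions 1-2-3-4-5, expanding outward from the peak — single-peaked.
Bloc 3: ranking walks positions 4-2-3-1-5; Plan F is ranked above Plan A even though Plan A lies between Plan F and the peak Measure 3 on the axis — preferences dip and rise again. Not single-peaked.
Bloc 1 violates single-peakedness, so the profile is not single-peaked on this axis.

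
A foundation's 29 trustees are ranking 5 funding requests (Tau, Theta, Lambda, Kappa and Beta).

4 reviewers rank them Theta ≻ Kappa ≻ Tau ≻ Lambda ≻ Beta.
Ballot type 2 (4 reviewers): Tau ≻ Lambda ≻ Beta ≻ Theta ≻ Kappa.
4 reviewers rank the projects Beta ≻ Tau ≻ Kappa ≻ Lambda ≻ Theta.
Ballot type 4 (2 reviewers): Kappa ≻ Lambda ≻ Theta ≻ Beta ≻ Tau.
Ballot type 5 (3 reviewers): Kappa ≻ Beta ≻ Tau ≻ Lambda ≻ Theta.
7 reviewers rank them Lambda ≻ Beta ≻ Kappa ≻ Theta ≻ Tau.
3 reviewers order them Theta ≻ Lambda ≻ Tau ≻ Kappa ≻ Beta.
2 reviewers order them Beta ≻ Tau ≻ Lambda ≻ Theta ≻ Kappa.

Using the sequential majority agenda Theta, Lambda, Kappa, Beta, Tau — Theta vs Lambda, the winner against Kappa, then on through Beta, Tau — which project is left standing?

Tau

Round 1: Theta vs Lambda — 7–22, Lambda advances.
Round 2: Lambda vs Kappa — 16–13, Lambda advances.
Round 3: Lambda vs Beta — 20–9, Lambda advances.
Round 4: Lambda vs Tau — 12–17, Tau advances.
The agenda winner is Tau.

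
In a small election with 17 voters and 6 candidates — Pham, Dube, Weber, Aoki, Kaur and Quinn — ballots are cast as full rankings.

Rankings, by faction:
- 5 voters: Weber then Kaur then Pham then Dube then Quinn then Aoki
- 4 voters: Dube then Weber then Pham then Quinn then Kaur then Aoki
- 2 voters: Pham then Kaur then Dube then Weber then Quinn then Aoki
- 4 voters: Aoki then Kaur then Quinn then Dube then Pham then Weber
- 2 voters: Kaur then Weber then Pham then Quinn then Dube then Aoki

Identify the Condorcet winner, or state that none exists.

none

Check each pair by majority over 17 ballots:
Pham vs Dube: 9 to 8, Pham.
Pham vs Weber: 2+4 = 6 for Pham, 11 for Weber — Weber by 11–6.
Pham vs Aoki: 5+4+2+2 = 13 for Pham, 4 for Aoki — Pham by 13–4.
Pham vs Kaur: Pham is ranked higher on 4+2 = 6 ballots, Kaur on 11. Kaur wins 11–6.
Pham vs Quinn: Pham is ranked higher on 5+4+2+2 = 13 ballots, Quinn on 4. Pham wins 13–4.
Dube vs Weber: Dube preferred on 4+2+4 = 10 ballots; Dube wins 10–7.
Dube vs Aoki: 13 to 4, Dube.
Dube vs Kaur: 4 for Dube, 13 for Kaur — Kaur by 13–4.
Dube vs Quinn: Dube preferred on 5+4+2 = 11 ballots; Dube wins 11–6.
Weber vs Aoki: 13 to 4, Weber.
Weber vs Kaur: 9 to 8, Weber.
Weber vs Quinn: Weber preferred on 5+4+2+2 = 13 ballots; Weber wins 13–4.
Aoki vs Kaur: 4 to 13, Kaur.
Aoki vs Quinn: 4 for Aoki, 13 for Quinn — Quinn by 13–4.
Kaur vs Quinn: 13 to 4, Kaur.
Every candidate loses at least once (Pham loses to Weber; Dube loses to Pham; Weber loses to Dube; Aoki loses to Pham; Kaur loses to Weber; Quinn loses to Pham). The majority relation contains the cycle Pham beats Dube beats Weber beats Pham, so there is no Condorcet winner.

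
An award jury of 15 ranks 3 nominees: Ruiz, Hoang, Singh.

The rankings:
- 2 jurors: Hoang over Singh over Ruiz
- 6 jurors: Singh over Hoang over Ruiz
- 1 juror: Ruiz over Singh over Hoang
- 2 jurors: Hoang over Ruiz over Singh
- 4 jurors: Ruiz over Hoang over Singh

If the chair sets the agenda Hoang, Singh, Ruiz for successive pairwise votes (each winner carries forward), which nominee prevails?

Round 1: Hoang vs Singh — 8–7, Hoang advances.
Round 2: Hoang vs Ruiz — 10–5, Hoang advances.
The agenda winner is Hoang.

Hoang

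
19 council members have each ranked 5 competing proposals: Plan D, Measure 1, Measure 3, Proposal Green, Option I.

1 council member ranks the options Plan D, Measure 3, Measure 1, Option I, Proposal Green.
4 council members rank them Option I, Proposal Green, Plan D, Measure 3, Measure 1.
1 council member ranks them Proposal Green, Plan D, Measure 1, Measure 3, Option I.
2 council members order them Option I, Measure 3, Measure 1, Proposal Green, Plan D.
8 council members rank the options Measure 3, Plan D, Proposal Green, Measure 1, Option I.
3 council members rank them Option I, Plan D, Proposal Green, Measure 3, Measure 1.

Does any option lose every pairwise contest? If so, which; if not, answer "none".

Head-to-head results (19 council members):
Plan D vs Measure 1: Plan D is ranked higher on 1+4+1+8+3 = 17 ballots, Measure 1 on 2. Plan D wins 17–2.
Plan D vs Measure 3: 9 to 10, Measure 3.
Plan D vs Proposal Green: 12 to 7, Plan D.
Plan D vs Option I: Plan D is ranked higher on 1+1+8 = 10 ballots, Option I on 9. Plan D wins 10–9.
Measure 1 vs Measure 3: 1 to 18, Measure 3.
Measure 1 vs Proposal Green: Proposal Green, 16–3.
Measure 1 vs Option I: Measure 1, 10–9.
Measure 3 vs Proposal Green: Measure 3 wins 11–8.
Measure 3 vs Option I: 1+1+8 = 10 for Measure 3, 9 for Option I — Measure 3 by 10–9.
Proposal Green vs Option I: 9 to 10, Option I.
Each option has at least one pairwise win (Plan D beats Measure 1; Measure 1 beats Option I; Measure 3 beats Plan D; Proposal Green beats Measure 1; Option I beats Proposal Green) — no Condorcet loser.

none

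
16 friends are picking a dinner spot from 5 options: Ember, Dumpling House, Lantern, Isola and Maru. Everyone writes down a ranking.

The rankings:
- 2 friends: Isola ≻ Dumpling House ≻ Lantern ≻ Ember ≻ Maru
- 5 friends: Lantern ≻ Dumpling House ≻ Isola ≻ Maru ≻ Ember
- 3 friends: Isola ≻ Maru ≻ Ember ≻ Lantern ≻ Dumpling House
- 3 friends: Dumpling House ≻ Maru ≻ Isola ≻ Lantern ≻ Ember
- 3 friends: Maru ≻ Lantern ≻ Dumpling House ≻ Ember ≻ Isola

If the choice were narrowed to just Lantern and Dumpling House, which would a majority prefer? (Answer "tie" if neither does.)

Lantern

Ballots ranking Lantern above Dumpling House: 5 + 3 + 3 = 11.
Ballots ranking Dumpling House above Lantern: 16 − 11 = 5.
Lantern wins the head-to-head 11–5.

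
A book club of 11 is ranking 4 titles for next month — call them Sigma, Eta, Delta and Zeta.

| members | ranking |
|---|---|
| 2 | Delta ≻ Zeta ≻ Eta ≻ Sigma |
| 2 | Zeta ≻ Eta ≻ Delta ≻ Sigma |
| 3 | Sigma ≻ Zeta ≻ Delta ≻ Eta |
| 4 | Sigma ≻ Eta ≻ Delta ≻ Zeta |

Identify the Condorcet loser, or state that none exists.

none

Head-to-head results (11 members):
Sigma vs Eta: Sigma, 7–4.
Sigma vs Delta: Sigma, 7–4.
Sigma vs Zeta: Sigma is ranked higher on 3+4 = 7 ballots, Zeta on 4. Sigma wins 7–4.
Eta–Delta: Eta 6–5.
Eta vs Zeta: Zeta wins 7–4.
Delta–Zeta: Delta 6–5.
No book is winless: Sigma beats Eta; Eta beats Delta; Delta beats Zeta; Zeta beats Eta. There is no Condorcet loser.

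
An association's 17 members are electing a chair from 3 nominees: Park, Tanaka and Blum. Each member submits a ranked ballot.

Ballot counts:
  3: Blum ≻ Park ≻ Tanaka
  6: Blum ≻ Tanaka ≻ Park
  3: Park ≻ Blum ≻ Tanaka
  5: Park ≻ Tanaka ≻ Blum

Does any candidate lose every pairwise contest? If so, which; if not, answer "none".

Pairwise majorities:
Park–Tanaka: Park 11–6.
Park vs Blum: 8 to 9, Blum.
Tanaka vs Blum: Blum, 12–5.
Tanaka is beaten in every head-to-head and is the Condorcet loser.

Tanaka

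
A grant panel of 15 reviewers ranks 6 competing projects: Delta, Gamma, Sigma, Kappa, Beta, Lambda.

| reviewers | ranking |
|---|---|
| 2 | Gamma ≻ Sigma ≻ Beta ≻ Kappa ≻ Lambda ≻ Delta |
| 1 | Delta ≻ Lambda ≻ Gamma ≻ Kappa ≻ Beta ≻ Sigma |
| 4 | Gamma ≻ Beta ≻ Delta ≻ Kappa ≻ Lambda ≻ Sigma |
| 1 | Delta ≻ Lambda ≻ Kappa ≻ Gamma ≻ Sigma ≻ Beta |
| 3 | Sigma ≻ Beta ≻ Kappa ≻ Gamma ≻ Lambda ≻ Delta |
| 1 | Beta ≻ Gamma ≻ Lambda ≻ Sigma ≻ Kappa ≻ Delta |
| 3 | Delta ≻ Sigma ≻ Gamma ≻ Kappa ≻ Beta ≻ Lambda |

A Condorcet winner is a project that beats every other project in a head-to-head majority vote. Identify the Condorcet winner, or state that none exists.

Head-to-head results (15 reviewers):
Delta vs Gamma: 5 to 10, Gamma.
Delta–Sigma: Delta 9–6.
Delta vs Kappa: Delta is ranked higher on 1+4+1+3 = 9 ballots, Kappa on 6. Delta wins 9–6.
Delta vs Beta: Beta wins 10–5.
Delta–Lambda: Delta 9–6.
Gamma vs Sigma: Gamma preferred on 2+1+4+1+1 = 9 ballots; Gamma wins 9–6.
Gamma vs Kappa: Gamma wins 11–4.
Gamma–Beta: Gamma 11–4.
Gamma–Lambda: Gamma 13–2.
Sigma–Kappa: Sigma 9–6.
Sigma vs Beta: 9 to 6, Sigma.
Sigma vs Lambda: Sigma wins 8–7.
Kappa vs Beta: Beta, 10–5.
Kappa vs Lambda: Kappa preferred on 2+4+3+3 = 12 ballots; Kappa wins 12–3.
Beta vs Lambda: Beta wins 13–2.
Gamma beats each of Delta, Sigma, Kappa, Beta, Lambda — Gamma is the Condorcet winner.

Gamma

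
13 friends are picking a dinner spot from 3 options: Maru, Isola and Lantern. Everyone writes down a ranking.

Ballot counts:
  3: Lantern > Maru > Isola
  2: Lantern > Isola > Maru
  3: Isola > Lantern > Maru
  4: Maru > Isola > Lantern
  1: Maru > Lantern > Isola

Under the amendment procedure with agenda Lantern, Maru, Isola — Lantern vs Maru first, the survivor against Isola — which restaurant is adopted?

Round 1: Lantern vs Maru — 8–5, Lantern advances.
Round 2: Lantern vs Isola — 6–7, Isola advances.
The agenda winner is Isola.

Isola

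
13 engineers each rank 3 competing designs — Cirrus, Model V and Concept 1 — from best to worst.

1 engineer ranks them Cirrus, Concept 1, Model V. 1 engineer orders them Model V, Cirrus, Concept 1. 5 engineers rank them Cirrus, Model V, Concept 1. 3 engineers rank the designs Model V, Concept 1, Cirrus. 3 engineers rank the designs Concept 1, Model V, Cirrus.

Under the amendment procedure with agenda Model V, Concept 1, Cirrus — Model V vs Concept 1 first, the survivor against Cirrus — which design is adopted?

Model V

Round 1: Model V vs Concept 1 — 9–4, Model V advances.
Round 2: Model V vs Cirrus — 7–6, Model V advances.
The agenda winner is Model V.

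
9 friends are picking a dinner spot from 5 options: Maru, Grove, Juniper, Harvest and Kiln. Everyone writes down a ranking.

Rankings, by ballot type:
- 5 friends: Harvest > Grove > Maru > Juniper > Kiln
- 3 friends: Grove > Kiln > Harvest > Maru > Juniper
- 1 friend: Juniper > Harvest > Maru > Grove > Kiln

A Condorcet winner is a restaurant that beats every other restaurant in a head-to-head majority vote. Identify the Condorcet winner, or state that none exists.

Check each pair by majority over 9 ballots:
Maru vs Grove: 1 to 8, Grove.
Maru vs Juniper: Maru preferred on 5+3 = 8 ballots; Maru wins 8–1.
Maru vs Harvest: Maru preferred on 0 ballots; Harvest wins 9–0.
Maru vs Kiln: 6 to 3, Maru.
Grove vs Juniper: 8 to 1, Grove.
Grove vs Harvest: 3 for Grove, 6 for Harvest — Harvest by 6–3.
Grove vs Kiln: 5+3+1 = 9 for Grove, 0 for Kiln — Grove by 9–0.
Juniper vs Harvest: Juniper preferred on 1 ballot; Harvest wins 8–1.
Juniper vs Kiln: 5+1 = 6 for Juniper, 3 for Kiln — Juniper by 6–3.
Harvest vs Kiln: 5+1 = 6 for Harvest, 3 for Kiln — Harvest by 6–3.
Harvest defeats every rival head-to-head and is the Condorcet winner.

Harvest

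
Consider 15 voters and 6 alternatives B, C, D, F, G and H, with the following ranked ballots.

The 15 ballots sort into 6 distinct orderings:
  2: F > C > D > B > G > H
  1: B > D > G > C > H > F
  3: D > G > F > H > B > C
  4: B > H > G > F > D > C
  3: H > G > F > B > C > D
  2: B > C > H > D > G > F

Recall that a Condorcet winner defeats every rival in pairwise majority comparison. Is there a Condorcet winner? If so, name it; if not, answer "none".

none

Head-to-head results (15 voters):
B vs C: 13 to 2, B.
B vs D: B preferred on 1+4+3+2 = 10 ballots; B wins 10–5.
B vs F: 1+4+2 = 7 for B, 8 for F — F by 8–7.
B vs G: B is ranked higher on 2+1+4+2 = 9 ballots, G on 6. B wins 9–6.
B vs H: B preferred on 2+1+4+2 = 9 ballots; B wins 9–6.
C vs D: C preferred on 2+3+2 = 7 ballots; D wins 8–7.
C vs F: 1+2 = 3 for C, 12 for F — F by 12–3.
C vs G: G wins 11–4.
C–H: H 10–5.
D vs F: F wins 9–6.
D–G: D 8–7.
D vs H: H, 9–6.
F vs G: 2 for F, 13 for G — G by 13–2.
F vs H: F preferred on 2+3 = 5 ballots; H wins 10–5.
G vs H: H wins 9–6.
Every alternative loses at least once (B loses to F; C loses to B; D loses to B; F loses to G; G loses to B; H loses to B). The majority relation contains the cycle B beats G beats F beats B, so there is no Condorcet winner.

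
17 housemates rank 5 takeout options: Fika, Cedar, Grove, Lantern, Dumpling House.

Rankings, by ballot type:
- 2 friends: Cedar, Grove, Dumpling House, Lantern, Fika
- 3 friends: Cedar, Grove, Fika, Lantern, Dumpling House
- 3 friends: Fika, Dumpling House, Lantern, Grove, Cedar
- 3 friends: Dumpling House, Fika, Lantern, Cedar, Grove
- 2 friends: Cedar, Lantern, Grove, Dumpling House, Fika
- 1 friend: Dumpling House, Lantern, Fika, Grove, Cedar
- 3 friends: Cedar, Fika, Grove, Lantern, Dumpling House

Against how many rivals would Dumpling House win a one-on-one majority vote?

Dumpling House against each rival (17 friends):
Dumpling House vs Fika: 8 to 9, Fika.
Dumpling House vs Cedar: 7 to 10, Cedar.
Dumpling House vs Grove: 7 to 10, Grove.
Dumpling House vs Lantern: Dumpling House, 9–8.
Dumpling House beats Lantern; loses to Fika, Cedar, Grove — 1 pairwise win.

1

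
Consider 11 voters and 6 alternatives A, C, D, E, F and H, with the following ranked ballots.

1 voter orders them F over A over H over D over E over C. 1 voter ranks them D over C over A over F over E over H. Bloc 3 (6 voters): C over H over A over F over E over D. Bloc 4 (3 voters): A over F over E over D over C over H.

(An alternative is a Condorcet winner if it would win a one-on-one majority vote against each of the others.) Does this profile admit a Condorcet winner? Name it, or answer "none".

C

Pairwise majorities:
A vs C: C, 7–4.
A–D: A 10–1.
A vs E: A, 11–0.
A–F: A 10–1.
A vs H: H, 6–5.
C vs D: C, 6–5.
C vs E: C wins 7–4.
C–F: C 7–4.
C vs H: C wins 10–1.
D vs E: E wins 9–2.
D vs F: F wins 10–1.
D–H: H 7–4.
E vs F: F, 11–0.
E vs H: H wins 7–4.
F vs H: H, 6–5.
C wins every pairwise contest, so C is the Condorcet winner.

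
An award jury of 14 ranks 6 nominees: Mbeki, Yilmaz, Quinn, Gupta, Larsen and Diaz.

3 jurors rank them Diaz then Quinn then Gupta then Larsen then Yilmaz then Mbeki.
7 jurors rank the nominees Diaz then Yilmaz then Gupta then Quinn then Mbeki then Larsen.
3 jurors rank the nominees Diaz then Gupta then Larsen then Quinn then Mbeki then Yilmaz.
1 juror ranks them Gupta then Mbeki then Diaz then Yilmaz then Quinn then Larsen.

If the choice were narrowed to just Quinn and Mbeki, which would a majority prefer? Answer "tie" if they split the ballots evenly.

Quinn

Ballots ranking Quinn above Mbeki: 3 + 7 + 3 = 13.
Ballots ranking Mbeki above Quinn: 14 − 13 = 1.
Quinn wins the head-to-head 13–1.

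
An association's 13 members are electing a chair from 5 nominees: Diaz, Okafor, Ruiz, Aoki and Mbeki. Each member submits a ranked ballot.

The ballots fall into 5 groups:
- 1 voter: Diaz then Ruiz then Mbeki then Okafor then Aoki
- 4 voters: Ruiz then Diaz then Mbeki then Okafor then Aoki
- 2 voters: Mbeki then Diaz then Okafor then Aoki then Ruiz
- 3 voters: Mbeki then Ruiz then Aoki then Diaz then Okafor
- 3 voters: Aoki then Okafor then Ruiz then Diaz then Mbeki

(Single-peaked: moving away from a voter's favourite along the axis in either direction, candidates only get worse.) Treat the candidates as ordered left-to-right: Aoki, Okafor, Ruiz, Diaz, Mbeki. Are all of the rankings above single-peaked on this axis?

no

Axis positions: Aoki=1, Okafor=2, Ruiz=3, Diaz=4, Mbeki=5.
Group 1 (peak Diaz at position 4): ranking walks positions 4-3-5-2-1, expanding outward from the peak — single-peaked.
Group 2 (peak Ruiz at position 3): ranking walks positions 3-4-5-2-1, expanding outward from the peak — single-peaked.
Group 3: ranking walks positions 5-4-2-1-3; Okafor is ranked above Ruiz even though Ruiz lies between Okafor and the peak Mbeki on the axis — preferences dip and rise again. Not single-peaked.
Group 4: ranking walks positions 5-3-1-4-2; Ruiz is ranked above Diaz even though Diaz lies between Ruiz and the peak Mbeki on the axis — preferences dip and rise again. Not single-peaked.
Group 5 (peak Aoki at position 1): ranking walks positions 1-2-3-4-5, expanding outward from the peak — single-peaked.
Group 3 violates single-peakedness, so the profile is not single-peaked on this axis.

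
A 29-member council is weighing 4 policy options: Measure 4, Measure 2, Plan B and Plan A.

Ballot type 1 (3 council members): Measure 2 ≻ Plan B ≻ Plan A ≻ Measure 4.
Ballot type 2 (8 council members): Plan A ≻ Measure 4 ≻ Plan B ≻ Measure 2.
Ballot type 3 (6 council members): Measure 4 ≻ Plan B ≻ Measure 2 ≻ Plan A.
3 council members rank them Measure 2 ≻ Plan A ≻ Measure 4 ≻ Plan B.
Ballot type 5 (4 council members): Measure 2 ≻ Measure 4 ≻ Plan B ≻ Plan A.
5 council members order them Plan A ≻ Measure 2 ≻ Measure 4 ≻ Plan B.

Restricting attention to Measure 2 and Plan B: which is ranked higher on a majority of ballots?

Ballots ranking Measure 2 above Plan B: 3 + 3 + 4 + 5 = 15.
Ballots ranking Plan B above Measure 2: 29 − 15 = 14.
Measure 2 wins the head-to-head 15–14.

Measure 2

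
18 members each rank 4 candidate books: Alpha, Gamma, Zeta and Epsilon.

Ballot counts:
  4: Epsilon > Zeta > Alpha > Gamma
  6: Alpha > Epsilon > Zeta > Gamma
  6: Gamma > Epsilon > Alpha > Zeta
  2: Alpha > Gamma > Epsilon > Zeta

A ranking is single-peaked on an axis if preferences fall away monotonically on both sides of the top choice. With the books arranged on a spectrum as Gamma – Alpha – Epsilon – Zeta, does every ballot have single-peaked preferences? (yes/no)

Axis positions: Gamma=1, Alpha=2, Epsilon=3, Zeta=4.
Type 1 (peak Epsilon at position 3): ranking walks positions 3-4-2-1, expanding outward from the peak — single-peaked.
Type 2 (peak Alpha at position 2): ranking walks positions 2-3-4-1, expanding outward from the peak — single-peaked.
Type 3: ranking walks positions 1-3-2-4; Epsilon is ranked above Alpha even though Alpha lies between Epsilon and the peak Gamma on the axis — preferences dip and rise again. Not single-peaked.
Type 4 (peak Alpha at position 2): ranking walks positions 2-1-3-4, expanding outward from the peak — single-peaked.
Type 3 violates single-peakedness, so the profile is not single-peaked on this axis.

no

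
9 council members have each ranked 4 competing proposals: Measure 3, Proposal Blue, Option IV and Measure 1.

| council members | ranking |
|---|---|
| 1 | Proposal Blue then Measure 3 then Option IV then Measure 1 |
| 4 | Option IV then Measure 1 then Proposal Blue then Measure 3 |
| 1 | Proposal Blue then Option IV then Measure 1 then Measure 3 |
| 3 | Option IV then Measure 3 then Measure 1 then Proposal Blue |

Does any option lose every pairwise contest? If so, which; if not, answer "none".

Pairwise majorities:
Measure 3–Proposal Blue: Proposal Blue 6–3.
Measure 3 vs Option IV: 1 for Measure 3, 8 for Option IV — Option IV by 8–1.
Measure 3 vs Measure 1: Measure 1 wins 5–4.
Proposal Blue vs Option IV: Proposal Blue preferred on 1+1 = 2 ballots; Option IV wins 7–2.
Proposal Blue vs Measure 1: 1+1 = 2 for Proposal Blue, 7 for Measure 1 — Measure 1 by 7–2.
Option IV vs Measure 1: 9 to 0, Option IV.
Measure 3 is beaten in every head-to-head and is the Condorcet loser.

Measure 3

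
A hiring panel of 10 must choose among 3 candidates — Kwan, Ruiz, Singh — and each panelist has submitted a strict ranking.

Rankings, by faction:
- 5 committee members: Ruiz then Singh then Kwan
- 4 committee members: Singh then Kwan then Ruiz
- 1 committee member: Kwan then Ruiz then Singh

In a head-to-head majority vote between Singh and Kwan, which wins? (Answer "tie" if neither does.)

Singh

Ballots ranking Singh above Kwan: 5 + 4 = 9.
Ballots ranking Kwan above Singh: 10 − 9 = 1.
Singh wins the head-to-head 9–1.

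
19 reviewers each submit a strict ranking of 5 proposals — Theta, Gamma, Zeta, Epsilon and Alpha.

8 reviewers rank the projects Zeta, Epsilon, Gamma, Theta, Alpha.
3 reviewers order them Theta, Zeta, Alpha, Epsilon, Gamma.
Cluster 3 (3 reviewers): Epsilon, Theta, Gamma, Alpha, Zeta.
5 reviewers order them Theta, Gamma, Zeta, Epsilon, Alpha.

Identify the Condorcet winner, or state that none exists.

Check each pair by majority over 19 ballots:
Theta–Gamma: Theta 11–8.
Theta vs Zeta: Theta is ranked higher on 3+3+5 = 11 ballots, Zeta on 8. Theta wins 11–8.
Theta vs Epsilon: Theta preferred on 3+5 = 8 ballots; Epsilon wins 11–8.
Theta vs Alpha: Theta wins 19–0.
Gamma vs Zeta: Gamma is ranked higher on 3+5 = 8 ballots, Zeta on 11. Zeta wins 11–8.
Gamma vs Epsilon: Epsilon, 14–5.
Gamma vs Alpha: Gamma wins 16–3.
Zeta vs Epsilon: Zeta, 16–3.
Zeta vs Alpha: 8+3+5 = 16 for Zeta, 3 for Alpha — Zeta by 16–3.
Epsilon vs Alpha: 16 to 3, Epsilon.
Each project drops at least one matchup (Theta loses to Epsilon; Gamma loses to Theta; Zeta loses to Theta; Epsilon loses to Zeta; Alpha loses to Theta); the cycle Theta beats Zeta beats Epsilon beats Theta rules out a Condorcet winner.

none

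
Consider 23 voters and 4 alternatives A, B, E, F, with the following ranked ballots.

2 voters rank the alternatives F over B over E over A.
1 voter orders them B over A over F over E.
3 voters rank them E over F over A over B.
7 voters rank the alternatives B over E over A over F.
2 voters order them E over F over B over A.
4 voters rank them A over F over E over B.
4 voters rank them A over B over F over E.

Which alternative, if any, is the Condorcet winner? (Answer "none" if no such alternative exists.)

Pairwise majorities:
A vs B: A preferred on 3+4+4 = 11 ballots; B wins 12–11.
A vs E: 1+4+4 = 9 for A, 14 for E — E by 14–9.
A vs F: 1+7+4+4 = 16 for A, 7 for F — A by 16–7.
B vs E: B preferred on 2+1+7+4 = 14 ballots; B wins 14–9.
B vs F: 1+7+4 = 12 for B, 11 for F — B by 12–11.
E vs F: 12 to 11, E.
B defeats every rival head-to-head and is the Condorcet winner.

B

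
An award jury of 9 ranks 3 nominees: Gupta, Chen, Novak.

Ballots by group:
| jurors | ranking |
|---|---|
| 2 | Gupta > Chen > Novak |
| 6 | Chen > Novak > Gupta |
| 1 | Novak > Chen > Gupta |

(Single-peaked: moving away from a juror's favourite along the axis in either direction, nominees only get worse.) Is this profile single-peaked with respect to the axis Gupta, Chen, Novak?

yes

Axis positions: Gupta=1, Chen=2, Novak=3.
Group 1 (peak Gupta at position 1): ranking walks positions 1-2-3, expanding outward from the peak — single-peaked.
Group 2 (peak Chen at position 2): ranking walks positions 2-3-1, expanding outward from the peak — single-peaked.
Group 3 (peak Novak at position 3): ranking walks positions 3-2-1, expanding outward from the peak — single-peaked.
Every ranking is single-peaked on this axis.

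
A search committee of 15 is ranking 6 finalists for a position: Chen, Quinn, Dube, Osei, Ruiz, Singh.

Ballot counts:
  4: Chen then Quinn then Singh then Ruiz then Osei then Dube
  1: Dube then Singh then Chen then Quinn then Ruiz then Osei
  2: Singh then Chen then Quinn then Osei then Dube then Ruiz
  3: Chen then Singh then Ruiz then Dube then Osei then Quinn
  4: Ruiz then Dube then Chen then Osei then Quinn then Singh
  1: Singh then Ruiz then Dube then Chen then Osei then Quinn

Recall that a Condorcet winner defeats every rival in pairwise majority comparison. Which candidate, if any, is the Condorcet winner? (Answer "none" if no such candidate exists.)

Pairwise majorities:
Chen vs Quinn: 15 to 0, Chen.
Chen vs Dube: Chen preferred on 4+2+3 = 9 ballots; Chen wins 9–6.
Chen vs Osei: Chen wins 15–0.
Chen vs Ruiz: Chen wins 10–5.
Chen vs Singh: 4+3+4 = 11 for Chen, 4 for Singh — Chen by 11–4.
Quinn vs Dube: Quinn preferred on 4+2 = 6 ballots; Dube wins 9–6.
Quinn vs Osei: Quinn is ranked higher on 4+1+2 = 7 ballots, Osei on 8. Osei wins 8–7.
Quinn vs Ruiz: 7 to 8, Ruiz.
Quinn vs Singh: Quinn, 8–7.
Dube vs Osei: Dube, 9–6.
Dube vs Ruiz: 1+2 = 3 for Dube, 12 for Ruiz — Ruiz by 12–3.
Dube vs Singh: Singh wins 10–5.
Osei vs Ruiz: Ruiz wins 13–2.
Osei–Singh: Singh 11–4.
Ruiz vs Singh: Ruiz preferred on 4 ballots; Singh wins 11–4.
Chen beats each of Quinn, Dube, Osei, Ruiz, Singh — Chen is the Condorcet winner.

Chen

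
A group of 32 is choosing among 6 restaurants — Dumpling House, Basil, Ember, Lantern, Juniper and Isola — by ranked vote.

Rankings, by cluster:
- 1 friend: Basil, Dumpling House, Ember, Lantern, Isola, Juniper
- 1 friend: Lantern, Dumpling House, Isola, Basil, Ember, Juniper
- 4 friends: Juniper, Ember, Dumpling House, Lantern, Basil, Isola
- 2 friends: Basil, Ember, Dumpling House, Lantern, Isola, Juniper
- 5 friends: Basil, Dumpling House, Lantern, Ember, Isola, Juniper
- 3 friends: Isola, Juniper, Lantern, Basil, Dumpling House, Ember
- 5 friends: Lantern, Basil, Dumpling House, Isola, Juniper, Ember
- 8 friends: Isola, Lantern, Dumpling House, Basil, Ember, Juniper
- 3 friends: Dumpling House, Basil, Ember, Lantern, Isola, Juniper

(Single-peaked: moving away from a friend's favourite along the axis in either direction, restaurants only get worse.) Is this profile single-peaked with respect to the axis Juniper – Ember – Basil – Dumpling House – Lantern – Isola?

no

Axis positions: Juniper=1, Ember=2, Basil=3, Dumpling House=4, Lantern=5, Isola=6.
Cluster 1 (peak Basil at position 3): ranking walks positions 3-4-2-5-6-1, expanding outward from the peak — single-peaked.
Cluster 2 (peak Lantern at position 5): ranking walks positions 5-4-6-3-2-1, expanding outward from the peak — single-peaked.
Cluster 3: ranking walks positions 1-2-4-5-3-6; Dumpling House is ranked above Basil even though Basil lies between Dumpling House and the peak Juniper on the axis — preferences dip and rise again. Not single-peaked.
Cluster 4 (peak Basil at position 3): ranking walks positions 3-2-4-5-6-1, expanding outward from the peak — single-peaked.
Cluster 5 (peak Basil at position 3): ranking walks positions 3-4-5-2-6-1, expanding outward from the peak — single-peaked.
Cluster 6: ranking walks positions 6-1-5-3-4-2; Juniper is ranked above Lantern even though Lantern lies between Juniper and the peak Isola on the axis — preferences dip and rise again. Not single-peaked.
Cluster 7: ranking walks positions 5-3-4-6-1-2; Basil is ranked above Dumpling House even though Dumpling House lies between Basil and the peak Lantern on the axis — preferences dip and rise again. Not single-peaked.
Cluster 8 (peak Isola at position 6): ranking walks positions 6-5-4-3-2-1, expanding outward from the peak — single-peaked.
Cluster 9 (peak Dumpling House at position 4): ranking walks positions 4-3-2-5-6-1, expanding outward from the peak — single-peaked.
Cluster 3 violates single-peakedness, so the profile is not single-peaked on this axis.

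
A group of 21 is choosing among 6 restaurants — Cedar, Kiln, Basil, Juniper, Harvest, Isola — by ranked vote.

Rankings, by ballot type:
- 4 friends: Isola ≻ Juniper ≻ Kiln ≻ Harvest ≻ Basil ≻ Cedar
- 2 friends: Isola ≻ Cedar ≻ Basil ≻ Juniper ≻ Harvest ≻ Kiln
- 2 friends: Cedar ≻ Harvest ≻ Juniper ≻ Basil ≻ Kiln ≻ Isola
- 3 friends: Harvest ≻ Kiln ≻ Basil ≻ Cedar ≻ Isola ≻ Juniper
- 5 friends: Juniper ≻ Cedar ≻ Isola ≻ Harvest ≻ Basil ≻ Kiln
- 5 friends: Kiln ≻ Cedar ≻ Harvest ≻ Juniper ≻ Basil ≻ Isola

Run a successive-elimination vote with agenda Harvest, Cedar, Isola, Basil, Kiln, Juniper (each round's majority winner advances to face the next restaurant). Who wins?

Round 1: Harvest vs Cedar — 7–14, Cedar advances.
Round 2: Cedar vs Isola — 15–6, Cedar advances.
Round 3: Cedar vs Basil — 14–7, Cedar advances.
Round 4: Cedar vs Kiln — 9–12, Kiln advances.
Round 5: Kiln vs Juniper — 8–13, Juniper advances.
The agenda winner is Juniper.

Juniper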